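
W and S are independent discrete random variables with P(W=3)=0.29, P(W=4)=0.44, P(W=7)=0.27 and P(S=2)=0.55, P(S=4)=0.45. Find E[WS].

E[WS] = Σ_w Σ_s ws · P(W=w)P(S=s)
 = 6·0.1595 + 12·0.1305 + 8·0.242 + 16·0.198 + 14·0.1485 + 28·0.1215
 = 0.957 + 1.566 + 1.936 + 3.168 + 2.079 + 3.402
 = 13.108

13.108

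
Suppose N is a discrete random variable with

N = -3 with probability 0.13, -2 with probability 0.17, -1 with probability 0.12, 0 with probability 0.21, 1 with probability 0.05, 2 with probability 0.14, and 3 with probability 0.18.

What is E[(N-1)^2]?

E[(N-1)^2] = Σ (n-1)^2·P(N=n)
 = 16·0.13 + 9·0.17 + 4·0.12 + 1·0.21 + 0·0.05 + 1·0.14 + 4·0.18
 = 2.08 + 1.53 + 0.48 + 0.21 + 0 + 0.14 + 0.72
 = 5.16

5.16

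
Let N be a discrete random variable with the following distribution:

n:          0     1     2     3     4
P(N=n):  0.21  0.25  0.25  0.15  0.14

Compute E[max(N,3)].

E[max(N,3)] = Σ max(n,3)·P(N=n)
 = 3·0.21 + 3·0.25 + 3·0.25 + 3·0.15 + 4·0.14
 = 0.63 + 0.75 + 0.75 + 0.45 + 0.56
 = 3.14

3.14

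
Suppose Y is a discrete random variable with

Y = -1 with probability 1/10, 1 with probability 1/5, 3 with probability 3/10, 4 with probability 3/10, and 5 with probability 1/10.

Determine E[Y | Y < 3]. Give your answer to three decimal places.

0.333

P(Y < 3) = 1/10 + 1/5 = 3/10.
E[Y | Y < 3] = [(-1)·1/10 + 1·1/5] / (3/10)
 = 1/10 / (3/10)
 = 1/3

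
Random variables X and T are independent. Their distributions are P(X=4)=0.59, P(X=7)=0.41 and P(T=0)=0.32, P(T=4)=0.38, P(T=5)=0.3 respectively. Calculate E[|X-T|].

E[|X-T|] = Σ_x Σ_t |x-t| · P(X=x)P(T=t)
 = 4·0.1888 + 0·0.2242 + 1·0.177 + 7·0.1312 + 3·0.1558 + 2·0.123
 = 0.7552 + 0 + 0.177 + 0.9184 + 0.4674 + 0.246
 = 2.564

2.564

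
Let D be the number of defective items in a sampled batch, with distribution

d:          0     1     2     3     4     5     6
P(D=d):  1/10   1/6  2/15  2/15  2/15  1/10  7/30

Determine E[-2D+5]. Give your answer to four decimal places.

E[-2D+5] = Σ (-2d+5)·P(D=d)
 = 5·1/10 + 3·1/6 + 1·2/15 + (-1)·2/15 + (-3)·2/15 + (-5)·1/10 + (-7)·7/30
 = 1/2 + 1/2 + 2/15 + (-2/15) + (-2/5) + (-1/2) + (-49/30)
 = -23/15

-1.5333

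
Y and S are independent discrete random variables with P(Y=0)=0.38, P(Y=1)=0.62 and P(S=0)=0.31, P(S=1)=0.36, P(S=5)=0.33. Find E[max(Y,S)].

2.2022

E[max(Y,S)] = Σ_y Σ_s max(y,s) · P(Y=y)P(S=s)
 = 0·0.1178 + 1·0.1368 + 5·0.1254 + 1·0.1922 + 1·0.2232 + 5·0.2046
 = 0 + 0.1368 + 0.627 + 0.1922 + 0.2232 + 1.023
 = 2.2022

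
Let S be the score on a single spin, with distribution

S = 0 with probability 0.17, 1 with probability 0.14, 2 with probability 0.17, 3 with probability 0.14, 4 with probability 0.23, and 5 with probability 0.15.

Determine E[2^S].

E[2^S] = Σ 2^s·P(S=s)
 = 1·0.17 + 2·0.14 + 4·0.17 + 8·0.14 + 16·0.23 + 32·0.15
 = 0.17 + 0.28 + 0.68 + 1.12 + 3.68 + 4.8
 = 10.73

10.73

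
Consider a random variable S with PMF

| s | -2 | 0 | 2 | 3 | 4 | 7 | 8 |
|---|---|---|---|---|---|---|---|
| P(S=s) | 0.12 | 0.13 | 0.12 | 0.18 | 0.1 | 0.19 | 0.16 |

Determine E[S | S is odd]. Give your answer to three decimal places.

P(S is odd) = 0.18 + 0.19 = 0.37.
E[S | S is odd] = [3·0.18 + 7·0.19] / 0.37
 = 1.87 / 0.37
 = 187/37

5.054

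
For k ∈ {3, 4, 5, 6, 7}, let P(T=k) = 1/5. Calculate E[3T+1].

16

E[3T+1] = Σ (3t+1)·P(T=t)
 = 10·1/5 + 13·1/5 + 16·1/5 + 19·1/5 + 22·1/5
 = 2 + 13/5 + 16/5 + 19/5 + 22/5
 = 16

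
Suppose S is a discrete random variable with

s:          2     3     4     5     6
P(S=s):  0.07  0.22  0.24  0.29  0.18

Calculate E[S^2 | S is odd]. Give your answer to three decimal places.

P(S is odd) = 0.22 + 0.29 = 0.51.
E[S^2 | S is odd] = [9·0.22 + 25·0.29] / 0.51
 = 9.23 / 0.51
 = 923/51

18.098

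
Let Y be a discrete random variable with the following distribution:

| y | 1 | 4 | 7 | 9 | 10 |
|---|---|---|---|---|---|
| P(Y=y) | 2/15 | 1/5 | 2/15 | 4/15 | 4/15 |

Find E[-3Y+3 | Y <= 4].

P(Y <= 4) = 2/15 + 1/5 = 1/3.
E[-3Y+3 | Y <= 4] = [0·2/15 + (-9)·1/5] / (1/3)
 = -9/5 / (1/3)
 = -27/5

-5.4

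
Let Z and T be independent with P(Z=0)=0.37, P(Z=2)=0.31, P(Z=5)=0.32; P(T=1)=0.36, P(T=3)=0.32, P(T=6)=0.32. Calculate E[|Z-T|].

2.5744

E[|Z-T|] = Σ_z Σ_t |z-t| · P(Z=z)P(T=t)
 = 1·0.1332 + 3·0.1184 + 6·0.1184 + 1·0.1116 + 1·0.0992 + 4·0.0992 + 4·0.1152 + 2·0.1024 + 1·0.1024
 = 0.1332 + 0.3552 + 0.7104 + 0.1116 + 0.0992 + 0.3968 + 0.4608 + 0.2048 + 0.1024
 = 2.5744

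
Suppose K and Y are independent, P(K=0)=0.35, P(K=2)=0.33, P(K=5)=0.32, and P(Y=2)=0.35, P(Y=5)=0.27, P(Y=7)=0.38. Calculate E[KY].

10.6446

E[KY] = Σ_k Σ_y ky · P(K=k)P(Y=y)
 = 0·0.1225 + 0·0.0945 + 0·0.133 + 4·0.1155 + 10·0.0891 + 14·0.1254 + 10·0.112 + 25·0.0864 + 35·0.1216
 = 0 + 0 + 0 + 0.462 + 0.891 + 1.7556 + 1.12 + 2.16 + 4.256
 = 10.6446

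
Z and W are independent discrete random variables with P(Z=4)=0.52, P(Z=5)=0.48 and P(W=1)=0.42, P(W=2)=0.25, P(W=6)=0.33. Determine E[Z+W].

7.38

E[Z+W] = Σ_z Σ_w (z+w) · P(Z=z)P(W=w)
 = 5·0.2184 + 6·0.13 + 10·0.1716 + 6·0.2016 + 7·0.12 + 11·0.1584
 = 1.092 + 0.78 + 1.716 + 1.2096 + 0.84 + 1.7424
 = 7.38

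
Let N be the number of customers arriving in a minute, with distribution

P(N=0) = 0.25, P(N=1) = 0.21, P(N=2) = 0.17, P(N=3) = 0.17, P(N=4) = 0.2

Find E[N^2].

5.62

E[N^2] = Σ n^2·P(N=n)
 = 0·0.25 + 1·0.21 + 4·0.17 + 9·0.17 + 16·0.2
 = 0 + 0.21 + 0.68 + 1.53 + 3.2
 = 5.62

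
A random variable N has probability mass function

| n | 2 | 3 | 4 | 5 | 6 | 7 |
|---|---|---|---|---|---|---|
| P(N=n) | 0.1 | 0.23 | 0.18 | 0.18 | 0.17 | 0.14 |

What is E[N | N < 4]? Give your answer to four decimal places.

P(N < 4) = 0.1 + 0.23 = 0.33.
E[N | N < 4] = [2·0.1 + 3·0.23] / 0.33
 = 0.89 / 0.33
 = 89/33

2.6970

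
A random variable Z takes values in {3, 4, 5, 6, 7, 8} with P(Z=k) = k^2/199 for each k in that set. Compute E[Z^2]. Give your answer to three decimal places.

43.995

E[Z^2] = Σ z^2·P(Z=z)
 = 9·9/199 + 16·16/199 + 25·25/199 + 36·36/199 + 49·49/199 + 64·64/199
 = 81/199 + 256/199 + 625/199 + 1296/199 + 2401/199 + 4096/199
 = 8755/199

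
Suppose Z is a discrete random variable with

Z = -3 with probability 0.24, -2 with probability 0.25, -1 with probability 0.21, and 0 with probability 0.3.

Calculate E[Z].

E[Z] = Σ z·P(Z=z)
 = (-3)·0.24 + (-2)·0.25 + (-1)·0.21 + 0·0.3
 = (-0.72) + (-0.5) + (-0.21) + 0
 = -1.43

-1.43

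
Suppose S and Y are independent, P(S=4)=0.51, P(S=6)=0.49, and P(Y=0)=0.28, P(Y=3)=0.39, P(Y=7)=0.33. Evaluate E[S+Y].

E[S+Y] = Σ_s Σ_y (s+y) · P(S=s)P(Y=y)
 = 4·0.1428 + 7·0.1989 + 11·0.1683 + 6·0.1372 + 9·0.1911 + 13·0.1617
 = 0.5712 + 1.3923 + 1.8513 + 0.8232 + 1.7199 + 2.1021
 = 8.46

8.46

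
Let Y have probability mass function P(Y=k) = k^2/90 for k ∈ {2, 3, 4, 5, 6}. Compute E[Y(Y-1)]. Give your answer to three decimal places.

E[Y(Y-1)] = Σ y(y-1)·P(Y=y)
 = 2·2/45 + 6·1/10 + 12·8/45 + 20·5/18 + 30·2/5
 = 4/45 + 3/5 + 32/15 + 50/9 + 12
 = 917/45

20.378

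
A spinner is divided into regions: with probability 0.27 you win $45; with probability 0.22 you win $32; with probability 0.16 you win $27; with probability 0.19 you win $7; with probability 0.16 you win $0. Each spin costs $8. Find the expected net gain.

E[payout] = 45·0.27 + 32·0.22 + 27·0.16 + 7·0.19 + 0·0.16
 = 12.15 + 7.04 + 4.32 + 1.33 + 0
 = 24.84
Net = 24.84 - 8 = 16.84

16.84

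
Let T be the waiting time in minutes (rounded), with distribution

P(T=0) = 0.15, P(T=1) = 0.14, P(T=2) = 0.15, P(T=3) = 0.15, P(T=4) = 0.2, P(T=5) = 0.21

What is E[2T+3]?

8.48

E[2T+3] = Σ (2t+3)·P(T=t)
 = 3·0.15 + 5·0.14 + 7·0.15 + 9·0.15 + 11·0.2 + 13·0.21
 = 0.45 + 0.7 + 1.05 + 1.35 + 2.2 + 2.73
 = 8.48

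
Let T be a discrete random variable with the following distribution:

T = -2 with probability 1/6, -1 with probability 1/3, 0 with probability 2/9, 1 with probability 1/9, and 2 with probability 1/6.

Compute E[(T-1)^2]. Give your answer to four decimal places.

E[(T-1)^2] = Σ (t-1)^2·P(T=t)
 = 9·1/6 + 4·1/3 + 1·2/9 + 0·1/9 + 1·1/6
 = 3/2 + 4/3 + 2/9 + 0 + 1/6
 = 29/9

3.2222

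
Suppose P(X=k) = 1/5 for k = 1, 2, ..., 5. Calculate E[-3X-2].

-11

E[-3X-2] = Σ (-3x-2)·P(X=x)
 = (-5)·1/5 + (-8)·1/5 + (-11)·1/5 + (-14)·1/5 + (-17)·1/5
 = (-1) + (-8/5) + (-11/5) + (-14/5) + (-17/5)
 = -11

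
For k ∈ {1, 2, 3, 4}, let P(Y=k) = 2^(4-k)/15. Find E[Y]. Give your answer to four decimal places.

E[Y] = Σ y·P(Y=y)
 = 1·8/15 + 2·4/15 + 3·2/15 + 4·1/15
 = 8/15 + 8/15 + 2/5 + 4/15
 = 26/15

1.7333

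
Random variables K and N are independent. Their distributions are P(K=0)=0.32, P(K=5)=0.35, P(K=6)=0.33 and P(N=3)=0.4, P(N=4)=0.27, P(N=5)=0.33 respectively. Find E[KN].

E[KN] = Σ_k Σ_n kn · P(K=k)P(N=n)
 = 0·0.128 + 0·0.0864 + 0·0.1056 + 15·0.14 + 20·0.0945 + 25·0.1155 + 18·0.132 + 24·0.0891 + 30·0.1089
 = 0 + 0 + 0 + 2.1 + 1.89 + 2.8875 + 2.376 + 2.1384 + 3.267
 = 14.6589

14.6589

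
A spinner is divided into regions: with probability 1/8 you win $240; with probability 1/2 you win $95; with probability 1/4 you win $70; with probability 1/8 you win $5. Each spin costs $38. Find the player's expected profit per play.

E[payout] = 240·1/8 + 95·1/2 + 70·1/4 + 5·1/8
 = 30 + 95/2 + 35/2 + 5/8
 = 765/8
Net = 765/8 - 38 = 461/8

57.625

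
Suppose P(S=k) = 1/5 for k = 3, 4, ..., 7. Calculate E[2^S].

49.6

E[2^S] = Σ 2^s·P(S=s)
 = 8·1/5 + 16·1/5 + 32·1/5 + 64·1/5 + 128·1/5
 = 8/5 + 16/5 + 32/5 + 64/5 + 128/5
 = 248/5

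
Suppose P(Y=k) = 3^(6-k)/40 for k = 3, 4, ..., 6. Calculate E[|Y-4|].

0.8

E[|Y-4|] = Σ |y-4|·P(Y=y)
 = 1·27/40 + 0·9/40 + 1·3/40 + 2·1/40
 = 27/40 + 0 + 3/40 + 1/20
 = 4/5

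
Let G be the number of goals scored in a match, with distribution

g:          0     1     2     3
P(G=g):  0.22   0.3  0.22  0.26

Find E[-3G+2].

E[-3G+2] = Σ (-3g+2)·P(G=g)
 = 2·0.22 + (-1)·0.3 + (-4)·0.22 + (-7)·0.26
 = 0.44 + (-0.3) + (-0.88) + (-1.82)
 = -2.56

-2.56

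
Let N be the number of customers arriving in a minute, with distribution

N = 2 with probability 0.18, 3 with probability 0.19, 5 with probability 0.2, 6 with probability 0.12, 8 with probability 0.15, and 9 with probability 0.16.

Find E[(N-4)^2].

7.99

E[(N-4)^2] = Σ (n-4)^2·P(N=n)
 = 4·0.18 + 1·0.19 + 1·0.2 + 4·0.12 + 16·0.15 + 25·0.16
 = 0.72 + 0.19 + 0.2 + 0.48 + 2.4 + 4
 = 7.99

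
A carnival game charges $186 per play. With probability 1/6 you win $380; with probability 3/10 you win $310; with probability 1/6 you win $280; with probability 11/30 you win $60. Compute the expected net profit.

E[payout] = 380·1/6 + 310·3/10 + 280·1/6 + 60·11/30
 = 190/3 + 93 + 140/3 + 22
 = 225
Net = 225 - 186 = 39

39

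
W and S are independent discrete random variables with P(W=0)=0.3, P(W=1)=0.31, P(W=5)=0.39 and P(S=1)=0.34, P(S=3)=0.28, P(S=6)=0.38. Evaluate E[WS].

E[WS] = Σ_w Σ_s ws · P(W=w)P(S=s)
 = 0·0.102 + 0·0.084 + 0·0.114 + 1·0.1054 + 3·0.0868 + 6·0.1178 + 5·0.1326 + 15·0.1092 + 30·0.1482
 = 0 + 0 + 0 + 0.1054 + 0.2604 + 0.7068 + 0.663 + 1.638 + 4.446
 = 7.8196

7.8196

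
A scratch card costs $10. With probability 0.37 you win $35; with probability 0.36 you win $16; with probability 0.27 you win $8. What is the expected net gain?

E[payout] = 35·0.37 + 16·0.36 + 8·0.27
 = 12.95 + 5.76 + 2.16
 = 20.87
Net = 20.87 - 10 = 10.87

10.87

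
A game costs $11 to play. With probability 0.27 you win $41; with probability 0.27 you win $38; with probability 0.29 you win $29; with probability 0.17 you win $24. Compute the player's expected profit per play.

E[payout] = 41·0.27 + 38·0.27 + 29·0.29 + 24·0.17
 = 11.07 + 10.26 + 8.41 + 4.08
 = 33.82
Net = 33.82 - 11 = 22.82

22.82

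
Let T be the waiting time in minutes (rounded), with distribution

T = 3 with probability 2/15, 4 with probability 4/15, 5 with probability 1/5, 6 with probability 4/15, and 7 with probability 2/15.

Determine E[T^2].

E[T^2] = Σ t^2·P(T=t)
 = 9·2/15 + 16·4/15 + 25·1/5 + 36·4/15 + 49·2/15
 = 6/5 + 64/15 + 5 + 48/5 + 98/15
 = 133/5

26.6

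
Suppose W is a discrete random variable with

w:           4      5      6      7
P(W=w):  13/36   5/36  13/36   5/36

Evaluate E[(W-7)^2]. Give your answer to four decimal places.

E[(W-7)^2] = Σ (w-7)^2·P(W=w)
 = 9·13/36 + 4·5/36 + 1·13/36 + 0·5/36
 = 13/4 + 5/9 + 13/36 + 0
 = 25/6

4.1667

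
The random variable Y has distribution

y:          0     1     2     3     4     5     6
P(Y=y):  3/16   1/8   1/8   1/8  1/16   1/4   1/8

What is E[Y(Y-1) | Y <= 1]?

0

P(Y <= 1) = 3/16 + 1/8 = 5/16.
E[Y(Y-1) | Y <= 1] = [0·3/16 + 0·1/8] / (5/16)
 = 0 / (5/16)
 = 0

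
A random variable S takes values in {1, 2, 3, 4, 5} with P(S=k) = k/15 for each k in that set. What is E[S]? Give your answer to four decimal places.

3.6667

E[S] = Σ s·P(S=s)
 = 1·1/15 + 2·2/15 + 3·1/5 + 4·4/15 + 5·1/3
 = 1/15 + 4/15 + 3/5 + 16/15 + 5/3
 = 11/3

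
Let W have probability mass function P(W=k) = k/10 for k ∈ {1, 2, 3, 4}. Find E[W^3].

35.4

E[W^3] = Σ w^3·P(W=w)
 = 1·1/10 + 8·1/5 + 27·3/10 + 64·2/5
 = 1/10 + 8/5 + 81/10 + 128/5
 = 177/5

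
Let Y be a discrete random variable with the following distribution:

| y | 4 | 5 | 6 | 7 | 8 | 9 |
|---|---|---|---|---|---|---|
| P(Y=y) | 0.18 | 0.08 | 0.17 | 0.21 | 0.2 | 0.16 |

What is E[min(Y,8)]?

E[min(Y,8)] = Σ min(y,8)·P(Y=y)
 = 4·0.18 + 5·0.08 + 6·0.17 + 7·0.21 + 8·0.2 + 8·0.16
 = 0.72 + 0.4 + 1.02 + 1.47 + 1.6 + 1.28
 = 6.49

6.49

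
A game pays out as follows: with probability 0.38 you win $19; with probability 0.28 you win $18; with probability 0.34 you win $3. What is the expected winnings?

13.28

E[payout] = 19·0.38 + 18·0.28 + 3·0.34
 = 7.22 + 5.04 + 1.02
 = 13.28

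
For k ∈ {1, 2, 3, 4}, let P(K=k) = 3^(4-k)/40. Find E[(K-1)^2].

E[(K-1)^2] = Σ (k-1)^2·P(K=k)
 = 0·27/40 + 1·9/40 + 4·3/40 + 9·1/40
 = 0 + 9/40 + 3/10 + 9/40
 = 3/4

0.75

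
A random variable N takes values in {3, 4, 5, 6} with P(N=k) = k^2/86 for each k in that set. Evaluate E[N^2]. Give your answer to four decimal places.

26.2558

E[N^2] = Σ n^2·P(N=n)
 = 9·9/86 + 16·8/43 + 25·25/86 + 36·18/43
 = 81/86 + 128/43 + 625/86 + 648/43
 = 1129/43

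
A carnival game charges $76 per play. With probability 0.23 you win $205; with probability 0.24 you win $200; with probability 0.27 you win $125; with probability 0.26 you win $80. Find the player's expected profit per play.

73.7

E[payout] = 205·0.23 + 200·0.24 + 125·0.27 + 80·0.26
 = 47.15 + 48 + 33.75 + 20.8
 = 149.7
Net = 149.7 - 76 = 73.7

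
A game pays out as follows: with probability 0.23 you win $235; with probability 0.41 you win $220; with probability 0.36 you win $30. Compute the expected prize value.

E[payout] = 235·0.23 + 220·0.41 + 30·0.36
 = 54.05 + 90.2 + 10.8
 = 155.05

155.05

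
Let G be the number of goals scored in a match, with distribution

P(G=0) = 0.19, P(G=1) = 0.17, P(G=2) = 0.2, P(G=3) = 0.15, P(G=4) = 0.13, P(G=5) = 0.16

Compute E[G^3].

E[G^3] = Σ g^3·P(G=g)
 = 0·0.19 + 1·0.17 + 8·0.2 + 27·0.15 + 64·0.13 + 125·0.16
 = 0 + 0.17 + 1.6 + 4.05 + 8.32 + 20
 = 34.14

34.14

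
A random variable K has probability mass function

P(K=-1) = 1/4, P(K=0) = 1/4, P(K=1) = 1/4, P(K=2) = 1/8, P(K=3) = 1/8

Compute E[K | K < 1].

P(K < 1) = 1/4 + 1/4 = 1/2.
E[K | K < 1] = [(-1)·1/4 + 0·1/4] / (1/2)
 = -1/4 / (1/2)
 = -1/2

-0.5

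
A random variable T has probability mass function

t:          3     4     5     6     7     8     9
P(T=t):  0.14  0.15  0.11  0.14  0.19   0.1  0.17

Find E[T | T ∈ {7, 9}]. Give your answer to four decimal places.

7.9444

P(T ∈ {7, 9}) = 0.19 + 0.17 = 0.36.
E[T | T ∈ {7, 9}] = [7·0.19 + 9·0.17] / 0.36
 = 2.86 / 0.36
 = 143/18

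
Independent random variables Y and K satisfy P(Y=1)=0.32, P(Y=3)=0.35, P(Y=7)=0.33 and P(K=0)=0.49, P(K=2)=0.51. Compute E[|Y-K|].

2.9864

E[|Y-K|] = Σ_y Σ_k |y-k| · P(Y=y)P(K=k)
 = 1·0.1568 + 1·0.1632 + 3·0.1715 + 1·0.1785 + 7·0.1617 + 5·0.1683
 = 0.1568 + 0.1632 + 0.5145 + 0.1785 + 1.1319 + 0.8415
 = 2.9864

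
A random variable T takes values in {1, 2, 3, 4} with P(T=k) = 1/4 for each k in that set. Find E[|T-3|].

E[|T-3|] = Σ |t-3|·P(T=t)
 = 2·1/4 + 1·1/4 + 0·1/4 + 1·1/4
 = 1/2 + 1/4 + 0 + 1/4
 = 1

1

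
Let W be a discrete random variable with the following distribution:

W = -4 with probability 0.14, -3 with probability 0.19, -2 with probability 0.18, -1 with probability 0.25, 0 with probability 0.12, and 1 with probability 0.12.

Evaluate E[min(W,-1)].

E[min(W,-1)] = Σ min(w,-1)·P(W=w)
 = (-4)·0.14 + (-3)·0.19 + (-2)·0.18 + (-1)·0.25 + (-1)·0.12 + (-1)·0.12
 = (-0.56) + (-0.57) + (-0.36) + (-0.25) + (-0.12) + (-0.12)
 = -1.98

-1.98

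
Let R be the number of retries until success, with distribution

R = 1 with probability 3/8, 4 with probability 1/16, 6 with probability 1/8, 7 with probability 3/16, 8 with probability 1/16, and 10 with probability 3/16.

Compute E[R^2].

E[R^2] = Σ r^2·P(R=r)
 = 1·3/8 + 16·1/16 + 36·1/8 + 49·3/16 + 64·1/16 + 100·3/16
 = 3/8 + 1 + 9/2 + 147/16 + 4 + 75/4
 = 605/16

37.8125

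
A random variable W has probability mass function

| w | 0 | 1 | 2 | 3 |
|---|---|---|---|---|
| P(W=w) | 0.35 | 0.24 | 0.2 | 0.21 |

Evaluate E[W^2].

E[W^2] = Σ w^2·P(W=w)
 = 0·0.35 + 1·0.24 + 4·0.2 + 9·0.21
 = 0 + 0.24 + 0.8 + 1.89
 = 2.93

2.93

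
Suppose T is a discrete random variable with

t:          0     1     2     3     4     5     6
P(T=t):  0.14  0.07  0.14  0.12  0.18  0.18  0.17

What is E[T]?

3.35

E[T] = Σ t·P(T=t)
 = 0·0.14 + 1·0.07 + 2·0.14 + 3·0.12 + 4·0.18 + 5·0.18 + 6·0.17
 = 0 + 0.07 + 0.28 + 0.36 + 0.72 + 0.9 + 1.02
 = 3.35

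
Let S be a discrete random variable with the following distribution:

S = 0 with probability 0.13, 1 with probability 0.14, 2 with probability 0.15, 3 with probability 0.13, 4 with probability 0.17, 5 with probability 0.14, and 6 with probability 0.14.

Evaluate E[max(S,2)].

E[max(S,2)] = Σ max(s,2)·P(S=s)
 = 2·0.13 + 2·0.14 + 2·0.15 + 3·0.13 + 4·0.17 + 5·0.14 + 6·0.14
 = 0.26 + 0.28 + 0.3 + 0.39 + 0.68 + 0.7 + 0.84
 = 3.45

3.45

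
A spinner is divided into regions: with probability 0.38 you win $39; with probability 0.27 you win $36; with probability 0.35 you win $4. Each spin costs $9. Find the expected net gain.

E[payout] = 39·0.38 + 36·0.27 + 4·0.35
 = 14.82 + 9.72 + 1.4
 = 25.94
Net = 25.94 - 9 = 16.94

16.94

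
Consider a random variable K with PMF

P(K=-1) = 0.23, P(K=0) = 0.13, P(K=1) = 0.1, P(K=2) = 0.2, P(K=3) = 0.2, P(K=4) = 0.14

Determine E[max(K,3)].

3.14

E[max(K,3)] = Σ max(k,3)·P(K=k)
 = 3·0.23 + 3·0.13 + 3·0.1 + 3·0.2 + 3·0.2 + 4·0.14
 = 0.69 + 0.39 + 0.3 + 0.6 + 0.6 + 0.56
 = 3.14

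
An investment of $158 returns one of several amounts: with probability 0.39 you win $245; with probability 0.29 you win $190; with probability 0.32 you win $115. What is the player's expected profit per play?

E[payout] = 245·0.39 + 190·0.29 + 115·0.32
 = 95.55 + 55.1 + 36.8
 = 187.45
Net = 187.45 - 158 = 29.45

29.45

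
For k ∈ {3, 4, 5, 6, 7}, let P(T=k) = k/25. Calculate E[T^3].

186.36

E[T^3] = Σ t^3·P(T=t)
 = 27·3/25 + 64·4/25 + 125·1/5 + 216·6/25 + 343·7/25
 = 81/25 + 256/25 + 25 + 1296/25 + 2401/25
 = 4659/25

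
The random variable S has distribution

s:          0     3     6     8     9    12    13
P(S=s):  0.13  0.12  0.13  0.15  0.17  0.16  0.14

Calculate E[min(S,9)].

6.57

E[min(S,9)] = Σ min(s,9)·P(S=s)
 = 0·0.13 + 3·0.12 + 6·0.13 + 8·0.15 + 9·0.17 + 9·0.16 + 9·0.14
 = 0 + 0.36 + 0.78 + 1.2 + 1.53 + 1.44 + 1.26
 = 6.57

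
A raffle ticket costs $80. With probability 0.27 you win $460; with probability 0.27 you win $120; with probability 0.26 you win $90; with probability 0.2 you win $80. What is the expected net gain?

116

E[payout] = 460·0.27 + 120·0.27 + 90·0.26 + 80·0.2
 = 124.2 + 32.4 + 23.4 + 16
 = 196
Net = 196 - 80 = 116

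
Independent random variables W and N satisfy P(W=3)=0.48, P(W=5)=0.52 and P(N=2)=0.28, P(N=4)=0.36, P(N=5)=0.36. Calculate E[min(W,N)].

E[min(W,N)] = Σ_w Σ_n min(w,n) · P(W=w)P(N=n)
 = 2·0.1344 + 3·0.1728 + 3·0.1728 + 2·0.1456 + 4·0.1872 + 5·0.1872
 = 0.2688 + 0.5184 + 0.5184 + 0.2912 + 0.7488 + 0.936
 = 3.2816

3.2816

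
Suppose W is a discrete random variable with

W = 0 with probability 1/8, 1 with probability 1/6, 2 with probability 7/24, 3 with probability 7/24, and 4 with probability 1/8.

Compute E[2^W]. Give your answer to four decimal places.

E[2^W] = Σ 2^w·P(W=w)
 = 1·1/8 + 2·1/6 + 4·7/24 + 8·7/24 + 16·1/8
 = 1/8 + 1/3 + 7/6 + 7/3 + 2
 = 143/24

5.9583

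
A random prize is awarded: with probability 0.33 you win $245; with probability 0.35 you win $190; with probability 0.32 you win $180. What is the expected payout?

204.95

E[payout] = 245·0.33 + 190·0.35 + 180·0.32
 = 80.85 + 66.5 + 57.6
 = 204.95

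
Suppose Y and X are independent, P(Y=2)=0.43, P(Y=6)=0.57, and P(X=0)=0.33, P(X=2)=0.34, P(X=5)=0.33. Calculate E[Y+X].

6.61

E[Y+X] = Σ_y Σ_x (y+x) · P(Y=y)P(X=x)
 = 2·0.1419 + 4·0.1462 + 7·0.1419 + 6·0.1881 + 8·0.1938 + 11·0.1881
 = 0.2838 + 0.5848 + 0.9933 + 1.1286 + 1.5504 + 2.0691
 = 6.61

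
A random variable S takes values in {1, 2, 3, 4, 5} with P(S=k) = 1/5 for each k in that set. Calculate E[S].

3

E[S] = Σ s·P(S=s)
 = 1·1/5 + 2·1/5 + 3·1/5 + 4·1/5 + 5·1/5
 = 1/5 + 2/5 + 3/5 + 4/5 + 1
 = 3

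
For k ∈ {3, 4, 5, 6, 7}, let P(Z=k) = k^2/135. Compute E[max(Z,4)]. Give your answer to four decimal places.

5.8074

E[max(Z,4)] = Σ max(z,4)·P(Z=z)
 = 4·1/15 + 4·16/135 + 5·5/27 + 6·4/15 + 7·49/135
 = 4/15 + 64/135 + 25/27 + 8/5 + 343/135
 = 784/135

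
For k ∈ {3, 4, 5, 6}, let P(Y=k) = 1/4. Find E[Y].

E[Y] = Σ y·P(Y=y)
 = 3·1/4 + 4·1/4 + 5·1/4 + 6·1/4
 = 3/4 + 1 + 5/4 + 3/2
 = 9/2

4.5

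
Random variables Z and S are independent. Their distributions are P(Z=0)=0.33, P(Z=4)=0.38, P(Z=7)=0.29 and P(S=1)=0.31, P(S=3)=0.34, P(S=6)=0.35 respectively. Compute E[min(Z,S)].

E[min(Z,S)] = Σ_z Σ_s min(z,s) · P(Z=z)P(S=s)
 = 0·0.1023 + 0·0.1122 + 0·0.1155 + 1·0.1178 + 3·0.1292 + 4·0.133 + 1·0.0899 + 3·0.0986 + 6·0.1015
 = 0 + 0 + 0 + 0.1178 + 0.3876 + 0.532 + 0.0899 + 0.2958 + 0.609
 = 2.0321

2.0321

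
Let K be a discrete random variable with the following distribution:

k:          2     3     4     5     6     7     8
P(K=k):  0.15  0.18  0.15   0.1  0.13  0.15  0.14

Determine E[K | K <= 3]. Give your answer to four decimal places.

2.5455

P(K <= 3) = 0.15 + 0.18 = 0.33.
E[K | K <= 3] = [2·0.15 + 3·0.18] / 0.33
 = 0.84 / 0.33
 = 28/11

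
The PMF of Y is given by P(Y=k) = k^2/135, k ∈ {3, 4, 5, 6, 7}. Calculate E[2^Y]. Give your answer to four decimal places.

E[2^Y] = Σ 2^y·P(Y=y)
 = 8·1/15 + 16·16/135 + 32·5/27 + 64·4/15 + 128·49/135
 = 8/15 + 256/135 + 160/27 + 256/15 + 6272/135
 = 9704/135

71.8815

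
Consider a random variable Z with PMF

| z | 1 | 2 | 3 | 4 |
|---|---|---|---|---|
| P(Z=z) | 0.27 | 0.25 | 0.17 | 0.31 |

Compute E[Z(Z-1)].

E[Z(Z-1)] = Σ z(z-1)·P(Z=z)
 = 0·0.27 + 2·0.25 + 6·0.17 + 12·0.31
 = 0 + 0.5 + 1.02 + 3.72
 = 5.24

5.24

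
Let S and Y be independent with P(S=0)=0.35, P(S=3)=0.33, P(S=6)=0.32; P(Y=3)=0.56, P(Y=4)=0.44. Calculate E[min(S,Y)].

2.0908

E[min(S,Y)] = Σ_s Σ_y min(s,y) · P(S=s)P(Y=y)
 = 0·0.196 + 0·0.154 + 3·0.1848 + 3·0.1452 + 3·0.1792 + 4·0.1408
 = 0 + 0 + 0.5544 + 0.4356 + 0.5376 + 0.5632
 = 2.0908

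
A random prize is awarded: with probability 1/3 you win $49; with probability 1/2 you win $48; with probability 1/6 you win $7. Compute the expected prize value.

41.5

E[payout] = 49·1/3 + 48·1/2 + 7·1/6
 = 49/3 + 24 + 7/6
 = 83/2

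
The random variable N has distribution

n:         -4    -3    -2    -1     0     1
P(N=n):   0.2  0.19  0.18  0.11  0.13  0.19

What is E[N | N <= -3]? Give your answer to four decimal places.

P(N <= -3) = 0.2 + 0.19 = 0.39.
E[N | N <= -3] = [(-4)·0.2 + (-3)·0.19] / 0.39
 = -1.37 / 0.39
 = -137/39

-3.5128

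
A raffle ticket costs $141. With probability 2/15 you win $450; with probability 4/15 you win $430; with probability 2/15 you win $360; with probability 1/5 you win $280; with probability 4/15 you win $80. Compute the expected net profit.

E[payout] = 450·2/15 + 430·4/15 + 360·2/15 + 280·1/5 + 80·4/15
 = 60 + 344/3 + 48 + 56 + 64/3
 = 300
Net = 300 - 141 = 159

159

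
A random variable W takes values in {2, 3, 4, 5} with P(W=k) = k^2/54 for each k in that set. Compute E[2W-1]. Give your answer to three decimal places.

E[2W-1] = Σ (2w-1)·P(W=w)
 = 3·2/27 + 5·1/6 + 7·8/27 + 9·25/54
 = 2/9 + 5/6 + 56/27 + 25/6
 = 197/27

7.296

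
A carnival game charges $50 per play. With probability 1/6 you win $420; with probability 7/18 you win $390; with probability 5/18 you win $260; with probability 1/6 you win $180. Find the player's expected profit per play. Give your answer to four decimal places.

E[payout] = 420·1/6 + 390·7/18 + 260·5/18 + 180·1/6
 = 70 + 455/3 + 650/9 + 30
 = 2915/9
Net = 2915/9 - 50 = 2465/9

273.8889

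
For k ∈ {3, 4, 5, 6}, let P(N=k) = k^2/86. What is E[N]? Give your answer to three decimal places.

E[N] = Σ n·P(N=n)
 = 3·9/86 + 4·8/43 + 5·25/86 + 6·18/43
 = 27/86 + 32/43 + 125/86 + 108/43
 = 216/43

5.023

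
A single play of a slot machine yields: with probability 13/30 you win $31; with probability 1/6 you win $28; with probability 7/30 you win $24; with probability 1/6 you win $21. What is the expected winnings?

E[payout] = 31·13/30 + 28·1/6 + 24·7/30 + 21·1/6
 = 403/30 + 14/3 + 28/5 + 7/2
 = 136/5

27.2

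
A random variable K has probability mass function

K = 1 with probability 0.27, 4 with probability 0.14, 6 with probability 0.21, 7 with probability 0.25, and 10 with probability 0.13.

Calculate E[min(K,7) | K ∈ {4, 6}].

P(K ∈ {4, 6}) = 0.14 + 0.21 = 0.35.
E[min(K,7) | K ∈ {4, 6}] = [4·0.14 + 6·0.21] / 0.35
 = 1.82 / 0.35
 = 26/5

5.2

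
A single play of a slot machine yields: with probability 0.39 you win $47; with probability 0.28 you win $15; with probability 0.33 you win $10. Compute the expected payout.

25.83

E[payout] = 47·0.39 + 15·0.28 + 10·0.33
 = 18.33 + 4.2 + 3.3
 = 25.83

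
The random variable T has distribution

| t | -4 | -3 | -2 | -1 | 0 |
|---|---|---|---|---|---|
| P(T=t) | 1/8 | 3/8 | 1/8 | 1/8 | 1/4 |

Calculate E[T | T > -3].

-0.75

P(T > -3) = 1/8 + 1/8 + 1/4 = 1/2.
E[T | T > -3] = [(-2)·1/8 + (-1)·1/8 + 0·1/4] / (1/2)
 = -3/8 / (1/2)
 = -3/4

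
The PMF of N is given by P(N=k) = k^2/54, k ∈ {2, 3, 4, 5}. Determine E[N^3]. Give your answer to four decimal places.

81.9259

E[N^3] = Σ n^3·P(N=n)
 = 8·2/27 + 27·1/6 + 64·8/27 + 125·25/54
 = 16/27 + 9/2 + 512/27 + 3125/54
 = 2212/27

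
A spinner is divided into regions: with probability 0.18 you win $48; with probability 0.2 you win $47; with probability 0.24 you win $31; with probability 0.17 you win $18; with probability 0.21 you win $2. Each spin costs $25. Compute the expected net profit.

3.96

E[payout] = 48·0.18 + 47·0.2 + 31·0.24 + 18·0.17 + 2·0.21
 = 8.64 + 9.4 + 7.44 + 3.06 + 0.42
 = 28.96
Net = 28.96 - 25 = 3.96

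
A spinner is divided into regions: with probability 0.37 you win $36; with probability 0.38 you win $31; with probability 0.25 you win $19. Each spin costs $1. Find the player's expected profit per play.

E[payout] = 36·0.37 + 31·0.38 + 19·0.25
 = 13.32 + 11.78 + 4.75
 = 29.85
Net = 29.85 - 1 = 28.85

28.85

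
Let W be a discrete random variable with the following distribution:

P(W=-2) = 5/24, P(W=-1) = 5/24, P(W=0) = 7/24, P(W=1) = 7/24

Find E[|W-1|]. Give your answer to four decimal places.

1.3333

E[|W-1|] = Σ |w-1|·P(W=w)
 = 3·5/24 + 2·5/24 + 1·7/24 + 0·7/24
 = 5/8 + 5/12 + 7/24 + 0
 = 4/3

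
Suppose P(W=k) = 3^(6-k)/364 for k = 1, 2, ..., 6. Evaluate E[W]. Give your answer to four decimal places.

E[W] = Σ w·P(W=w)
 = 1·243/364 + 2·81/364 + 3·27/364 + 4·9/364 + 5·3/364 + 6·1/364
 = 243/364 + 81/182 + 81/364 + 9/91 + 15/364 + 3/182
 = 543/364

1.4918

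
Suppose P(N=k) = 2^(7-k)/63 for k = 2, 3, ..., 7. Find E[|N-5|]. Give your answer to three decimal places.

2.222

E[|N-5|] = Σ |n-5|·P(N=n)
 = 3·32/63 + 2·16/63 + 1·8/63 + 0·4/63 + 1·2/63 + 2·1/63
 = 32/21 + 32/63 + 8/63 + 0 + 2/63 + 2/63
 = 20/9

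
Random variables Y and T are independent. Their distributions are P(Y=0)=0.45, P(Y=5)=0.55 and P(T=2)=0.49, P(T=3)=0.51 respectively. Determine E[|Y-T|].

2.499

E[|Y-T|] = Σ_y Σ_t |y-t| · P(Y=y)P(T=t)
 = 2·0.2205 + 3·0.2295 + 3·0.2695 + 2·0.2805
 = 0.441 + 0.6885 + 0.8085 + 0.561
 = 2.499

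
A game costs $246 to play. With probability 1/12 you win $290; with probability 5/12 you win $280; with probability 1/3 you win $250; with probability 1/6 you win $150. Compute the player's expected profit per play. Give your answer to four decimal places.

E[payout] = 290·1/12 + 280·5/12 + 250·1/3 + 150·1/6
 = 145/6 + 350/3 + 250/3 + 25
 = 1495/6
Net = 1495/6 - 246 = 19/6

3.1667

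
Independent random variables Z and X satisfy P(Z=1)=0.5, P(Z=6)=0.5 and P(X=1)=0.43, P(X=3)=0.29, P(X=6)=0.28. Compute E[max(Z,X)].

4.49

E[max(Z,X)] = Σ_z Σ_x max(z,x) · P(Z=z)P(X=x)
 = 1·0.215 + 3·0.145 + 6·0.14 + 6·0.215 + 6·0.145 + 6·0.14
 = 0.215 + 0.435 + 0.84 + 1.29 + 0.87 + 0.84
 = 4.49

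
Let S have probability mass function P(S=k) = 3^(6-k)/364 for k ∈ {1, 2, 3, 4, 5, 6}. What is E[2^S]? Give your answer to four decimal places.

3.6538

E[2^S] = Σ 2^s·P(S=s)
 = 2·243/364 + 4·81/364 + 8·27/364 + 16·9/364 + 32·3/364 + 64·1/364
 = 243/182 + 81/91 + 54/91 + 36/91 + 24/91 + 16/91
 = 95/26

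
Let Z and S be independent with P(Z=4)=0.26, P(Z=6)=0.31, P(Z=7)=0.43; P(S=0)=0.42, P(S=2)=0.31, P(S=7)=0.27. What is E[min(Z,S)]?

2.2157

E[min(Z,S)] = Σ_z Σ_s min(z,s) · P(Z=z)P(S=s)
 = 0·0.1092 + 2·0.0806 + 4·0.0702 + 0·0.1302 + 2·0.0961 + 6·0.0837 + 0·0.1806 + 2·0.1333 + 7·0.1161
 = 0 + 0.1612 + 0.2808 + 0 + 0.1922 + 0.5022 + 0 + 0.2666 + 0.8127
 = 2.2157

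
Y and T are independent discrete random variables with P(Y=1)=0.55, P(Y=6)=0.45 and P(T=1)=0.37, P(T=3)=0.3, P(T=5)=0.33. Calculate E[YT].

9.49

E[YT] = Σ_y Σ_t yt · P(Y=y)P(T=t)
 = 1·0.2035 + 3·0.165 + 5·0.1815 + 6·0.1665 + 18·0.135 + 30·0.1485
 = 0.2035 + 0.495 + 0.9075 + 0.999 + 2.43 + 4.455
 = 9.49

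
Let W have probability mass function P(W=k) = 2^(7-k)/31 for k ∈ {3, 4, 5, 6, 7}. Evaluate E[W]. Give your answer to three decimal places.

E[W] = Σ w·P(W=w)
 = 3·16/31 + 4·8/31 + 5·4/31 + 6·2/31 + 7·1/31
 = 48/31 + 32/31 + 20/31 + 12/31 + 7/31
 = 119/31

3.839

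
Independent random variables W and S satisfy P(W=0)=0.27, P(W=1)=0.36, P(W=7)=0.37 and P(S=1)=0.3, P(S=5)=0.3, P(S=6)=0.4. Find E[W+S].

7.15

E[W+S] = Σ_w Σ_s (w+s) · P(W=w)P(S=s)
 = 1·0.081 + 5·0.081 + 6·0.108 + 2·0.108 + 6·0.108 + 7·0.144 + 8·0.111 + 12·0.111 + 13·0.148
 = 0.081 + 0.405 + 0.648 + 0.216 + 0.648 + 1.008 + 0.888 + 1.332 + 1.924
 = 7.15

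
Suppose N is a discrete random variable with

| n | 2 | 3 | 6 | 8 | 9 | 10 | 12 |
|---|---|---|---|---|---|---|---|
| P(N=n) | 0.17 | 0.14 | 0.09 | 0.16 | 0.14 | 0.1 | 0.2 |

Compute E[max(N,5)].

E[max(N,5)] = Σ max(n,5)·P(N=n)
 = 5·0.17 + 5·0.14 + 6·0.09 + 8·0.16 + 9·0.14 + 10·0.1 + 12·0.2
 = 0.85 + 0.7 + 0.54 + 1.28 + 1.26 + 1 + 2.4
 = 8.03

8.03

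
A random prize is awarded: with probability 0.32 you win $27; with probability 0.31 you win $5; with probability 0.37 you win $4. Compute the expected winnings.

11.67

E[payout] = 27·0.32 + 5·0.31 + 4·0.37
 = 8.64 + 1.55 + 1.48
 = 11.67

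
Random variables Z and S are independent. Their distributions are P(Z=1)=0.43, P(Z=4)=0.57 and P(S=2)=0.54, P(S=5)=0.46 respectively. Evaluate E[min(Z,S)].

E[min(Z,S)] = Σ_z Σ_s min(z,s) · P(Z=z)P(S=s)
 = 1·0.2322 + 1·0.1978 + 2·0.3078 + 4·0.2622
 = 0.2322 + 0.1978 + 0.6156 + 1.0488
 = 2.0944

2.0944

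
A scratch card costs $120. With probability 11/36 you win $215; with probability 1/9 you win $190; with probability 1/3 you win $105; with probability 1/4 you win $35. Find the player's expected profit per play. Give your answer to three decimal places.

10.556

E[payout] = 215·11/36 + 190·1/9 + 105·1/3 + 35·1/4
 = 2365/36 + 190/9 + 35 + 35/4
 = 1175/9
Net = 1175/9 - 120 = 95/9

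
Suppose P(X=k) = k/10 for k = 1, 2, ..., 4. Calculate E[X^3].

E[X^3] = Σ x^3·P(X=x)
 = 1·1/10 + 8·1/5 + 27·3/10 + 64·2/5
 = 1/10 + 8/5 + 81/10 + 128/5
 = 177/5

35.4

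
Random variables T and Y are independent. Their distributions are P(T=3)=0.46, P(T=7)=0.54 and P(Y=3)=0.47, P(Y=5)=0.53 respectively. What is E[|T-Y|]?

2.0752

E[|T-Y|] = Σ_t Σ_y |t-y| · P(T=t)P(Y=y)
 = 0·0.2162 + 2·0.2438 + 4·0.2538 + 2·0.2862
 = 0 + 0.4876 + 1.0152 + 0.5724
 = 2.0752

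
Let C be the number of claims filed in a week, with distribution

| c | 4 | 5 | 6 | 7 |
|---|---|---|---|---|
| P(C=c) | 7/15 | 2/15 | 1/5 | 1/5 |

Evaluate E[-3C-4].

-19.4

E[-3C-4] = Σ (-3c-4)·P(C=c)
 = (-16)·7/15 + (-19)·2/15 + (-22)·1/5 + (-25)·1/5
 = (-112/15) + (-38/15) + (-22/5) + (-5)
 = -97/5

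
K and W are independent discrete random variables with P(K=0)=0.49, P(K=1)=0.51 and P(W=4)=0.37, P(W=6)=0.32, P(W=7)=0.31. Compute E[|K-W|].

5.06

E[|K-W|] = Σ_k Σ_w |k-w| · P(K=k)P(W=w)
 = 4·0.1813 + 6·0.1568 + 7·0.1519 + 3·0.1887 + 5·0.1632 + 6·0.1581
 = 0.7252 + 0.9408 + 1.0633 + 0.5661 + 0.816 + 0.9486
 = 5.06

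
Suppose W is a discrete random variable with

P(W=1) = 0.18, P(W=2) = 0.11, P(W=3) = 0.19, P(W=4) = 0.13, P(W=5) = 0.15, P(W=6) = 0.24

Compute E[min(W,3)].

2.53

E[min(W,3)] = Σ min(w,3)·P(W=w)
 = 1·0.18 + 2·0.11 + 3·0.19 + 3·0.13 + 3·0.15 + 3·0.24
 = 0.18 + 0.22 + 0.57 + 0.39 + 0.45 + 0.72
 = 2.53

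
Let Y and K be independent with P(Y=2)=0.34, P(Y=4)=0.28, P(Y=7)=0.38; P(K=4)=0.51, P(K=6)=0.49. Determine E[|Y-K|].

E[|Y-K|] = Σ_y Σ_k |y-k| · P(Y=y)P(K=k)
 = 2·0.1734 + 4·0.1666 + 0·0.1428 + 2·0.1372 + 3·0.1938 + 1·0.1862
 = 0.3468 + 0.6664 + 0 + 0.2744 + 0.5814 + 0.1862
 = 2.0552

2.0552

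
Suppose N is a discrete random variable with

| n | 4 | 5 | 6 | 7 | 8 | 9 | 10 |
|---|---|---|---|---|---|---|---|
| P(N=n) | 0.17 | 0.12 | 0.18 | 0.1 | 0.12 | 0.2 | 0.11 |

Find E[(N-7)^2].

E[(N-7)^2] = Σ (n-7)^2·P(N=n)
 = 9·0.17 + 4·0.12 + 1·0.18 + 0·0.1 + 1·0.12 + 4·0.2 + 9·0.11
 = 1.53 + 0.48 + 0.18 + 0 + 0.12 + 0.8 + 0.99
 = 4.1

4.1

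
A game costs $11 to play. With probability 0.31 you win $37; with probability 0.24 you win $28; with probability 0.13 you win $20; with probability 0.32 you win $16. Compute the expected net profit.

14.91

E[payout] = 37·0.31 + 28·0.24 + 20·0.13 + 16·0.32
 = 11.47 + 6.72 + 2.6 + 5.12
 = 25.91
Net = 25.91 - 11 = 14.91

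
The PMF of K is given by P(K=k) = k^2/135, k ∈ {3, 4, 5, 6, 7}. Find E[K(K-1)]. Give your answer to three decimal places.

E[K(K-1)] = Σ k(k-1)·P(K=k)
 = 6·1/15 + 12·16/135 + 20·5/27 + 30·4/15 + 42·49/135
 = 2/5 + 64/45 + 100/27 + 8 + 686/45
 = 3884/135

28.770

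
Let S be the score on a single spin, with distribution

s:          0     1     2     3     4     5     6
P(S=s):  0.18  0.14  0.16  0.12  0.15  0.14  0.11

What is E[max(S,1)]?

E[max(S,1)] = Σ max(s,1)·P(S=s)
 = 1·0.18 + 1·0.14 + 2·0.16 + 3·0.12 + 4·0.15 + 5·0.14 + 6·0.11
 = 0.18 + 0.14 + 0.32 + 0.36 + 0.6 + 0.7 + 0.66
 = 2.96

2.96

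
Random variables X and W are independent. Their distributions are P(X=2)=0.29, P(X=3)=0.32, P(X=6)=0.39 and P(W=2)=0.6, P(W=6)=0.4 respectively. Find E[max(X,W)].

E[max(X,W)] = Σ_x Σ_w max(x,w) · P(X=x)P(W=w)
 = 2·0.174 + 6·0.116 + 3·0.192 + 6·0.128 + 6·0.234 + 6·0.156
 = 0.348 + 0.696 + 0.576 + 0.768 + 1.404 + 0.936
 = 4.728

4.728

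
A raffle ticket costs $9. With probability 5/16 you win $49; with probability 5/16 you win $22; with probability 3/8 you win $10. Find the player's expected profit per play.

16.9375

E[payout] = 49·5/16 + 22·5/16 + 10·3/8
 = 245/16 + 55/8 + 15/4
 = 415/16
Net = 415/16 - 9 = 271/16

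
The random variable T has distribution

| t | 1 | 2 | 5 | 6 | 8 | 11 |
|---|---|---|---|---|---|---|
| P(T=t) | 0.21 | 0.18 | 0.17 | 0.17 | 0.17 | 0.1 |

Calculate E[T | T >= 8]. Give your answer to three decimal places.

9.111

P(T >= 8) = 0.17 + 0.1 = 0.27.
E[T | T >= 8] = [8·0.17 + 11·0.1] / 0.27
 = 2.46 / 0.27
 = 82/9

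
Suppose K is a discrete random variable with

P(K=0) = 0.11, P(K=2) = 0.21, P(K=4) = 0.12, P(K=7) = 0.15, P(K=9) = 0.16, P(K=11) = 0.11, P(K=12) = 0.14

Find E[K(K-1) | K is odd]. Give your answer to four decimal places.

71.2381

P(K is odd) = 0.15 + 0.16 + 0.11 = 0.42.
E[K(K-1) | K is odd] = [42·0.15 + 72·0.16 + 110·0.11] / 0.42
 = 29.92 / 0.42
 = 1496/21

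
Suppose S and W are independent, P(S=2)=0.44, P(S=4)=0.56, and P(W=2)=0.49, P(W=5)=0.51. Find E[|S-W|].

E[|S-W|] = Σ_s Σ_w |s-w| · P(S=s)P(W=w)
 = 0·0.2156 + 3·0.2244 + 2·0.2744 + 1·0.2856
 = 0 + 0.6732 + 0.5488 + 0.2856
 = 1.5076

1.5076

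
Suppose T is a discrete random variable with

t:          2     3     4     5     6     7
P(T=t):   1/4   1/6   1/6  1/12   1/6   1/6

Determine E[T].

4.25

E[T] = Σ t·P(T=t)
 = 2·1/4 + 3·1/6 + 4·1/6 + 5·1/12 + 6·1/6 + 7·1/6
 = 1/2 + 1/2 + 2/3 + 5/12 + 1 + 7/6
 = 17/4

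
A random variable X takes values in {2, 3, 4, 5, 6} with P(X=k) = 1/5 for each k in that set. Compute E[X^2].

18

E[X^2] = Σ x^2·P(X=x)
 = 4·1/5 + 9·1/5 + 16·1/5 + 25·1/5 + 36·1/5
 = 4/5 + 9/5 + 16/5 + 5 + 36/5
 = 18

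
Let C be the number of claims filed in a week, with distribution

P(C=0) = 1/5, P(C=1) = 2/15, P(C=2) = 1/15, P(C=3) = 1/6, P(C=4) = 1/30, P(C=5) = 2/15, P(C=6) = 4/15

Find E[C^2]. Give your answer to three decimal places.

15.367

E[C^2] = Σ c^2·P(C=c)
 = 0·1/5 + 1·2/15 + 4·1/15 + 9·1/6 + 16·1/30 + 25·2/15 + 36·4/15
 = 0 + 2/15 + 4/15 + 3/2 + 8/15 + 10/3 + 48/5
 = 461/30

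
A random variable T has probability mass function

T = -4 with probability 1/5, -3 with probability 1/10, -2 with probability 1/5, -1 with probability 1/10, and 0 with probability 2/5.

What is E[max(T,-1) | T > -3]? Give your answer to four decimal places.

P(T > -3) = 1/5 + 1/10 + 2/5 = 7/10.
E[max(T,-1) | T > -3] = [(-1)·1/5 + (-1)·1/10 + 0·2/5] / (7/10)
 = -3/10 / (7/10)
 = -3/7

-0.4286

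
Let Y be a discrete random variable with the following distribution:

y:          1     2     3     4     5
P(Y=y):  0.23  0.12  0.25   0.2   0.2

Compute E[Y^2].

E[Y^2] = Σ y^2·P(Y=y)
 = 1·0.23 + 4·0.12 + 9·0.25 + 16·0.2 + 25·0.2
 = 0.23 + 0.48 + 2.25 + 3.2 + 5
 = 11.16

11.16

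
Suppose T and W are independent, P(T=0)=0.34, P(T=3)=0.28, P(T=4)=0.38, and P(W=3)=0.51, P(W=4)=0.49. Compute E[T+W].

E[T+W] = Σ_t Σ_w (t+w) · P(T=t)P(W=w)
 = 3·0.1734 + 4·0.1666 + 6·0.1428 + 7·0.1372 + 7·0.1938 + 8·0.1862
 = 0.5202 + 0.6664 + 0.8568 + 0.9604 + 1.3566 + 1.4896
 = 5.85

5.85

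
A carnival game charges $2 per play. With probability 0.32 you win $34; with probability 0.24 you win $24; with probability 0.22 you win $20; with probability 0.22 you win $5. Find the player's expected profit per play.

20.14

E[payout] = 34·0.32 + 24·0.24 + 20·0.22 + 5·0.22
 = 10.88 + 5.76 + 4.4 + 1.1
 = 22.14
Net = 22.14 - 2 = 20.14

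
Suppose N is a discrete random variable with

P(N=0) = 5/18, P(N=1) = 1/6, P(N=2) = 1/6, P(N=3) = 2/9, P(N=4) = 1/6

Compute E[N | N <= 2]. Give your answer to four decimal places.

0.8182

P(N <= 2) = 5/18 + 1/6 + 1/6 = 11/18.
E[N | N <= 2] = [0·5/18 + 1·1/6 + 2·1/6] / (11/18)
 = 1/2 / (11/18)
 = 9/11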